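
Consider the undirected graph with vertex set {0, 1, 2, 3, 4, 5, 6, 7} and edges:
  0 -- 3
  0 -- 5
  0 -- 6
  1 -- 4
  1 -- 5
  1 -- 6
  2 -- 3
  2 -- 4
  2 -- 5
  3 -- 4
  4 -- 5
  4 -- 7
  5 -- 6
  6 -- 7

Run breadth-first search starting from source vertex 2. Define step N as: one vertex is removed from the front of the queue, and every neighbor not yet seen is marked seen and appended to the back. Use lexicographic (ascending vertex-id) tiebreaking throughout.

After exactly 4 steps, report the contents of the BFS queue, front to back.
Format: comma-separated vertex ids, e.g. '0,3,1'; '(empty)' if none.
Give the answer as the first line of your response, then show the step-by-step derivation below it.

0,1,7,6

step 1: dequeue 2; queue=[3,4,5]; order=2
step 2: dequeue 3; queue=[4,5,0]; order=2,3
step 3: dequeue 4; queue=[5,0,1,7]; order=2,3,4
step 4: dequeue 5; queue=[0,1,7,6]; order=2,3,4,5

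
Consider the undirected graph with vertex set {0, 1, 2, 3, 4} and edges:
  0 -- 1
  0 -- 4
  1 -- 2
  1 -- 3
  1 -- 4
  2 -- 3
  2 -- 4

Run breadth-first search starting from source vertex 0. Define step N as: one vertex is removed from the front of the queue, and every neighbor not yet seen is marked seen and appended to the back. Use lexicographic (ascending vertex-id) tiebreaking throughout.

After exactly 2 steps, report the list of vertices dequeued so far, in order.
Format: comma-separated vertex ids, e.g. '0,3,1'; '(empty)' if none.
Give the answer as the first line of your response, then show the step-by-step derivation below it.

0,1

step 1: dequeue 0; queue=[1,4]; order=0
step 2: dequeue 1; queue=[4,2,3]; order=0,1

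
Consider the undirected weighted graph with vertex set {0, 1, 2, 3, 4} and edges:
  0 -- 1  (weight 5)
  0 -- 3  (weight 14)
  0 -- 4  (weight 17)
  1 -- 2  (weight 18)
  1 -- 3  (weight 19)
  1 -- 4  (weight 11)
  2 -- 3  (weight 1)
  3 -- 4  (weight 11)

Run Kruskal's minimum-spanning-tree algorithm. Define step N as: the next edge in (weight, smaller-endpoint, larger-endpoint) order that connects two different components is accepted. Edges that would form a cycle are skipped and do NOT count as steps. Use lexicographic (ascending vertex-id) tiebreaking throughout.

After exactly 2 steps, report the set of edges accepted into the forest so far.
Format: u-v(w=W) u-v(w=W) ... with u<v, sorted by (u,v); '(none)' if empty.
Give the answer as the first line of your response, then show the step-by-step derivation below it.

0-1(w=5) 2-3(w=1)

step 1: add edge 2-3 (w=1); MST = {2-3(w=1)}
step 2: add edge 0-1 (w=5); MST = {0-1(w=5) 2-3(w=1)}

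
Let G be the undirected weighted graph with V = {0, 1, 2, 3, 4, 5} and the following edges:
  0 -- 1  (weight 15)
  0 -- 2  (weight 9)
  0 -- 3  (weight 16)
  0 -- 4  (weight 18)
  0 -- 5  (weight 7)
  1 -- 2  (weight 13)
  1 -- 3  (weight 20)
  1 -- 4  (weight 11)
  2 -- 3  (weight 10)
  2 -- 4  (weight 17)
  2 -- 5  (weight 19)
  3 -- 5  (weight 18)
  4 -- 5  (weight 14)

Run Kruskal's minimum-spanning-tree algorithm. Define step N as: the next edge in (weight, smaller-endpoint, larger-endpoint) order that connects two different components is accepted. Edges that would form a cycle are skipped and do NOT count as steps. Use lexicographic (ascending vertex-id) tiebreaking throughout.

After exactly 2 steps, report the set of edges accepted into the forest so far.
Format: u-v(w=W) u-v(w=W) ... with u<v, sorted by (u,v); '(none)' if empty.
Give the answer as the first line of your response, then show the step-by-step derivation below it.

0-2(w=9) 0-5(w=7)

step 1: add edge 0-5 (w=7); MST = {0-5(w=7)}
step 2: add edge 0-2 (w=9); MST = {0-2(w=9) 0-5(w=7)}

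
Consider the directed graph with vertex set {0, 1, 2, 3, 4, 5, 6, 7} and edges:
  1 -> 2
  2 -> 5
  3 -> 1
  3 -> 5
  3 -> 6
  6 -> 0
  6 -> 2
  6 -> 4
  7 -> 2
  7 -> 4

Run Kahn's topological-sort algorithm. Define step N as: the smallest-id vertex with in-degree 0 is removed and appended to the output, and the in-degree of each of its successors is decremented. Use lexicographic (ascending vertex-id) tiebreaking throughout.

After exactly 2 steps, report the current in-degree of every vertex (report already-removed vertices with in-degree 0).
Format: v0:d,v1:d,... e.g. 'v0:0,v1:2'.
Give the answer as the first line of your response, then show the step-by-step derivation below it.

v0:1,v1:0,v2:2,v3:0,v4:2,v5:1,v6:0,v7:0

step 1: output 3; order=[3]; indeg=(1,0,3,0,2,1,0,0)
step 2: output 1; order=[3,1]; indeg=(1,0,2,0,2,1,0,0)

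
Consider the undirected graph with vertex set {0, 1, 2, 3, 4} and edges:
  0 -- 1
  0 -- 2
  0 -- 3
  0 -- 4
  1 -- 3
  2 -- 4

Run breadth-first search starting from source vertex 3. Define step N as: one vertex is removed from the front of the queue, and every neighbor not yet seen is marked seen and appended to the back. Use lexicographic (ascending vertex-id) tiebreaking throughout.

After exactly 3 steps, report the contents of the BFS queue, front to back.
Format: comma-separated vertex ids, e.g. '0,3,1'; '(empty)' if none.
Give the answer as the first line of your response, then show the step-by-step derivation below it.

2,4

step 1: dequeue 3; queue=[0,1]; order=3
step 2: dequeue 0; queue=[1,2,4]; order=3,0
step 3: dequeue 1; queue=[2,4]; order=3,0,1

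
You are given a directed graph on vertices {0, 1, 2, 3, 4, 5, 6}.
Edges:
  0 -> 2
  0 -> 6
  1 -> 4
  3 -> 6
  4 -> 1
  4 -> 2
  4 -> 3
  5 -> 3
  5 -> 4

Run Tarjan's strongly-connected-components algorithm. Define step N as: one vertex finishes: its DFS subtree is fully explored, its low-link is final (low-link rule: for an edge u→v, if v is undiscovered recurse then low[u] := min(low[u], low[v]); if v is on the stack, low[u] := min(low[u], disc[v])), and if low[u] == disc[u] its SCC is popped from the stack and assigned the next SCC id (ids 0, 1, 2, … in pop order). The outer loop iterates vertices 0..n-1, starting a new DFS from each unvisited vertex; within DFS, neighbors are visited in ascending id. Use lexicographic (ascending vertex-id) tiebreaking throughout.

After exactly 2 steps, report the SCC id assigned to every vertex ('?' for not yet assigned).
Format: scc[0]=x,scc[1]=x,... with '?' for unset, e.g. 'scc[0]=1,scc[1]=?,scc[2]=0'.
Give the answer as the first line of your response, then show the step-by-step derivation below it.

scc[0]=?,scc[1]=?,scc[2]=0,scc[3]=?,scc[4]=?,scc[5]=?,scc[6]=1

step 1: low=(low[0]=0,low[1]=?,low[2]=1,low[3]=?,low[4]=?,low[5]=?,low[6]=?); scc=(scc[0]=?,scc[1]=?,scc[2]=0,scc[3]=?,scc[4]=?,scc[5]=?,scc[6]=?)
step 2: low=(low[0]=0,low[1]=?,low[2]=1,low[3]=?,low[4]=?,low[5]=?,low[6]=2); scc=(scc[0]=?,scc[1]=?,scc[2]=0,scc[3]=?,scc[4]=?,scc[5]=?,scc[6]=1)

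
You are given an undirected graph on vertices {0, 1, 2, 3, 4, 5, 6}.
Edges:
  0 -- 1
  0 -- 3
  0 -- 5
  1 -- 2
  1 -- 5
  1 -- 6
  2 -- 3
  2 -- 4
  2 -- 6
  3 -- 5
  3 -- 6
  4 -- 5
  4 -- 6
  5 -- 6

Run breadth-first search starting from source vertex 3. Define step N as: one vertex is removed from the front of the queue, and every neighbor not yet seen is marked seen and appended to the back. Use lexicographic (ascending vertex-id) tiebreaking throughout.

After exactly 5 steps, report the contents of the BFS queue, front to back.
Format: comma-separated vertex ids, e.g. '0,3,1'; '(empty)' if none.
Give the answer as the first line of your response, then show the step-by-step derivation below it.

1,4

step 1: dequeue 3; queue=[0,2,5,6]; order=3
step 2: dequeue 0; queue=[2,5,6,1]; order=3,0
step 3: dequeue 2; queue=[5,6,1,4]; order=3,0,2
step 4: dequeue 5; queue=[6,1,4]; order=3,0,2,5
step 5: dequeue 6; queue=[1,4]; order=3,0,2,5,6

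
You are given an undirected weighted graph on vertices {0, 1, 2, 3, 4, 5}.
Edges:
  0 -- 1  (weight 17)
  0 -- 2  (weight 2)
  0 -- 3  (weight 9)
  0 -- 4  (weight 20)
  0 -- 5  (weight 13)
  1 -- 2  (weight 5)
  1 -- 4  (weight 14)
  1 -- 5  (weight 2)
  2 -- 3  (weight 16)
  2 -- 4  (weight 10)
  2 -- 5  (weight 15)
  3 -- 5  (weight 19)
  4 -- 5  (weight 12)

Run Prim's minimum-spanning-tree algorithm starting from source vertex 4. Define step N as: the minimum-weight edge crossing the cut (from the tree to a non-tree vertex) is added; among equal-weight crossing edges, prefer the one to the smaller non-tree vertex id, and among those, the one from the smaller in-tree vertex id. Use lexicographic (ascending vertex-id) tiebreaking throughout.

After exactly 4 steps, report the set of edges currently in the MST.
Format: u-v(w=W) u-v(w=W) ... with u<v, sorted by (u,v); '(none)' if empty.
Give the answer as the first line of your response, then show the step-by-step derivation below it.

0-2(w=2) 1-2(w=5) 1-5(w=2) 2-4(w=10)

step 1: add edge 2-4 (w=10); MST = {2-4(w=10)}
step 2: add edge 0-2 (w=2); MST = {0-2(w=2) 2-4(w=10)}
step 3: add edge 1-2 (w=5); MST = {0-2(w=2) 1-2(w=5) 2-4(w=10)}
step 4: add edge 1-5 (w=2); MST = {0-2(w=2) 1-2(w=5) 1-5(w=2) 2-4(w=10)}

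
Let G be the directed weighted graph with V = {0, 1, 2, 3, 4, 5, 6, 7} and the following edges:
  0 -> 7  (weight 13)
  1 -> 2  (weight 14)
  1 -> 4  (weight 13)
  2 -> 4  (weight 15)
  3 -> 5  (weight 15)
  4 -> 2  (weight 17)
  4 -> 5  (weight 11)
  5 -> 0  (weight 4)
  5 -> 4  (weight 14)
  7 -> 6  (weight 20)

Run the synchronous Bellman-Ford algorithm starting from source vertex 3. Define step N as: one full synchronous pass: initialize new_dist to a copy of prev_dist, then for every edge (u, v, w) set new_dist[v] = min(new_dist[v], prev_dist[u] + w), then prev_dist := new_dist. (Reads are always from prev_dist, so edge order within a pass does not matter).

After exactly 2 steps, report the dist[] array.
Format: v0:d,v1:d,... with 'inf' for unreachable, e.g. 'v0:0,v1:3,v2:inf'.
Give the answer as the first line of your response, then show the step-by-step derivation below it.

v0:19,v1:inf,v2:inf,v3:0,v4:29,v5:15,v6:inf,v7:inf

step 1: dist = v0:inf,v1:inf,v2:inf,v3:0,v4:inf,v5:15,v6:inf,v7:inf
step 2: dist = v0:19,v1:inf,v2:inf,v3:0,v4:29,v5:15,v6:inf,v7:inf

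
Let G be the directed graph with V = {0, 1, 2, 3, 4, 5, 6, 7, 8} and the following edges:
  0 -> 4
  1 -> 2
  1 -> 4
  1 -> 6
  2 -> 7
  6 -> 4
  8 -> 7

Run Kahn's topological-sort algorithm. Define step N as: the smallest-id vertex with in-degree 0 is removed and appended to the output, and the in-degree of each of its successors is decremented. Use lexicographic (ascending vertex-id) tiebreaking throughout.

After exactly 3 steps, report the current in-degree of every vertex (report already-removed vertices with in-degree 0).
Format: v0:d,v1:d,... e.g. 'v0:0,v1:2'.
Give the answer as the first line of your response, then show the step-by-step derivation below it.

v0:0,v1:0,v2:0,v3:0,v4:1,v5:0,v6:0,v7:1,v8:0

step 1: output 0; order=[0]; indeg=(0,0,1,0,2,0,1,2,0)
step 2: output 1; order=[0,1]; indeg=(0,0,0,0,1,0,0,2,0)
step 3: output 2; order=[0,1,2]; indeg=(0,0,0,0,1,0,0,1,0)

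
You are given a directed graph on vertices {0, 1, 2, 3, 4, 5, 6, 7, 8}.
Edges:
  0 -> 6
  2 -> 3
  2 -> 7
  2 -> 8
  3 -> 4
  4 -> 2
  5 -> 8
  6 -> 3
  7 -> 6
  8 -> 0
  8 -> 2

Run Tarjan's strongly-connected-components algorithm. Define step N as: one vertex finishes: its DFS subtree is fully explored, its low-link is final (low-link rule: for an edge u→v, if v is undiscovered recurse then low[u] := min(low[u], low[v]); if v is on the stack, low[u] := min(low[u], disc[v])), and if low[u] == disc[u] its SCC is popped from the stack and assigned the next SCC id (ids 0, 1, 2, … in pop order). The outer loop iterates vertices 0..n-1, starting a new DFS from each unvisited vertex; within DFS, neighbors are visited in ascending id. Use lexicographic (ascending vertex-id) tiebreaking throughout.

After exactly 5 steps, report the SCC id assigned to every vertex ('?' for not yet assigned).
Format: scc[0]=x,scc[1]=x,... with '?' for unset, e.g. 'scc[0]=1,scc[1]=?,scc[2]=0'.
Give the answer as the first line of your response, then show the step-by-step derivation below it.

scc[0]=?,scc[1]=?,scc[2]=?,scc[3]=?,scc[4]=?,scc[5]=?,scc[6]=?,scc[7]=?,scc[8]=?

step 1: low=(low[0]=0,low[1]=?,low[2]=2,low[3]=2,low[4]=3,low[5]=?,low[6]=1,low[7]=1,low[8]=?); scc=(scc[0]=?,scc[1]=?,scc[2]=?,scc[3]=?,scc[4]=?,scc[5]=?,scc[6]=?,scc[7]=?,scc[8]=?)
step 2: low=(low[0]=0,low[1]=?,low[2]=1,low[3]=2,low[4]=3,low[5]=?,low[6]=1,low[7]=1,low[8]=0); scc=(scc[0]=?,scc[1]=?,scc[2]=?,scc[3]=?,scc[4]=?,scc[5]=?,scc[6]=?,scc[7]=?,scc[8]=?)
step 3: low=(low[0]=0,low[1]=?,low[2]=0,low[3]=2,low[4]=3,low[5]=?,low[6]=1,low[7]=1,low[8]=0); scc=(scc[0]=?,scc[1]=?,scc[2]=?,scc[3]=?,scc[4]=?,scc[5]=?,scc[6]=?,scc[7]=?,scc[8]=?)
step 4: low=(low[0]=0,low[1]=?,low[2]=0,low[3]=2,low[4]=0,low[5]=?,low[6]=1,low[7]=1,low[8]=0); scc=(scc[0]=?,scc[1]=?,scc[2]=?,scc[3]=?,scc[4]=?,scc[5]=?,scc[6]=?,scc[7]=?,scc[8]=?)
step 5: low=(low[0]=0,low[1]=?,low[2]=0,low[3]=0,low[4]=0,low[5]=?,low[6]=1,low[7]=1,low[8]=0); scc=(scc[0]=?,scc[1]=?,scc[2]=?,scc[3]=?,scc[4]=?,scc[5]=?,scc[6]=?,scc[7]=?,scc[8]=?)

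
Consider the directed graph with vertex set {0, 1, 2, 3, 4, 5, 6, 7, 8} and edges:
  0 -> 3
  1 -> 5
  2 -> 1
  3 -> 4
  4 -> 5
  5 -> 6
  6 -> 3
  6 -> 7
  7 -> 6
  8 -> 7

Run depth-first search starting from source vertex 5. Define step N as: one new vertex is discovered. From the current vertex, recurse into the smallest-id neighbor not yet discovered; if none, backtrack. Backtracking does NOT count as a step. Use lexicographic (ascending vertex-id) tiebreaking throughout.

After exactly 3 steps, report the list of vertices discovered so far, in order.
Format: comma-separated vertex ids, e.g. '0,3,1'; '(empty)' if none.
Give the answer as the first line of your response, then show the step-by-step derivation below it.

5,6,3

step 1: discover 5; path=5; order=5
step 2: discover 6; path=5>6; order=5,6
step 3: discover 3; path=5>6>3; order=5,6,3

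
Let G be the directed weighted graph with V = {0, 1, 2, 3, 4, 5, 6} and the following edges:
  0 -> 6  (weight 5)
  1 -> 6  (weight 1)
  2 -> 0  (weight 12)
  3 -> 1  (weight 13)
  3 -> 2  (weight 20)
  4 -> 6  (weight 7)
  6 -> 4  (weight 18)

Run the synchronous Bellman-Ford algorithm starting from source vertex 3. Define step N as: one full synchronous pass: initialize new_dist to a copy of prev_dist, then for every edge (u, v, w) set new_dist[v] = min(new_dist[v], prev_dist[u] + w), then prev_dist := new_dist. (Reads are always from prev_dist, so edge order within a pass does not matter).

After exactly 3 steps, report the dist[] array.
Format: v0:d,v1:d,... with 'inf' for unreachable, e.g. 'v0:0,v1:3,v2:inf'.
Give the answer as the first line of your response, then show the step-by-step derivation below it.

v0:32,v1:13,v2:20,v3:0,v4:32,v5:inf,v6:14

step 1: dist = v0:inf,v1:13,v2:20,v3:0,v4:inf,v5:inf,v6:inf
step 2: dist = v0:32,v1:13,v2:20,v3:0,v4:inf,v5:inf,v6:14
step 3: dist = v0:32,v1:13,v2:20,v3:0,v4:32,v5:inf,v6:14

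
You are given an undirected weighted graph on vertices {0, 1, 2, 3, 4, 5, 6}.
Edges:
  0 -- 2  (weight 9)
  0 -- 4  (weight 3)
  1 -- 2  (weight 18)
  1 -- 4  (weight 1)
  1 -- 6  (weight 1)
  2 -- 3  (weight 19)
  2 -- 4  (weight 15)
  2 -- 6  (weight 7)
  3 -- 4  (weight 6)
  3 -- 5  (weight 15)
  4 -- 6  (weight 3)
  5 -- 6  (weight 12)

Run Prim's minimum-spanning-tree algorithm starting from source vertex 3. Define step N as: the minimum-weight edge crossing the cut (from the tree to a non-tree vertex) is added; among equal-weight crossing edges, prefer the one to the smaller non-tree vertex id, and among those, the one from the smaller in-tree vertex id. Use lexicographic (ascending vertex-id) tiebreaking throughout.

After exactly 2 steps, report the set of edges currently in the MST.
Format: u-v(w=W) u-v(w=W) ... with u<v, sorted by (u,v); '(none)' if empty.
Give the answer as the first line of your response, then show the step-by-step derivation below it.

1-4(w=1) 3-4(w=6)

step 1: add edge 3-4 (w=6); MST = {3-4(w=6)}
step 2: add edge 1-4 (w=1); MST = {1-4(w=1) 3-4(w=6)}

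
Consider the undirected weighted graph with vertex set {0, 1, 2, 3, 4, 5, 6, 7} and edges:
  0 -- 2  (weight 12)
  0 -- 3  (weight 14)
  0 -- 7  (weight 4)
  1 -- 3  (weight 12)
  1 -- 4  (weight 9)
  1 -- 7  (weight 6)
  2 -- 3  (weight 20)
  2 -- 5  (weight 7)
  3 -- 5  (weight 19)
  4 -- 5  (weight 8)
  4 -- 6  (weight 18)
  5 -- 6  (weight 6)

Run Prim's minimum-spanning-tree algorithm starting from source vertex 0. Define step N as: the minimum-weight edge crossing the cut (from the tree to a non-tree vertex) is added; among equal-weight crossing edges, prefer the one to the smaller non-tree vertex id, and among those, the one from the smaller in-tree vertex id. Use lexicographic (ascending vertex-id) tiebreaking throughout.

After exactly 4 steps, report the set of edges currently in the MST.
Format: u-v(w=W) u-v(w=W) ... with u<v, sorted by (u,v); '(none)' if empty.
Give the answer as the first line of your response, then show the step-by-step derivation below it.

0-7(w=4) 1-4(w=9) 1-7(w=6) 4-5(w=8)

step 1: add edge 0-7 (w=4); MST = {0-7(w=4)}
step 2: add edge 1-7 (w=6); MST = {0-7(w=4) 1-7(w=6)}
step 3: add edge 1-4 (w=9); MST = {0-7(w=4) 1-4(w=9) 1-7(w=6)}
step 4: add edge 4-5 (w=8); MST = {0-7(w=4) 1-4(w=9) 1-7(w=6) 4-5(w=8)}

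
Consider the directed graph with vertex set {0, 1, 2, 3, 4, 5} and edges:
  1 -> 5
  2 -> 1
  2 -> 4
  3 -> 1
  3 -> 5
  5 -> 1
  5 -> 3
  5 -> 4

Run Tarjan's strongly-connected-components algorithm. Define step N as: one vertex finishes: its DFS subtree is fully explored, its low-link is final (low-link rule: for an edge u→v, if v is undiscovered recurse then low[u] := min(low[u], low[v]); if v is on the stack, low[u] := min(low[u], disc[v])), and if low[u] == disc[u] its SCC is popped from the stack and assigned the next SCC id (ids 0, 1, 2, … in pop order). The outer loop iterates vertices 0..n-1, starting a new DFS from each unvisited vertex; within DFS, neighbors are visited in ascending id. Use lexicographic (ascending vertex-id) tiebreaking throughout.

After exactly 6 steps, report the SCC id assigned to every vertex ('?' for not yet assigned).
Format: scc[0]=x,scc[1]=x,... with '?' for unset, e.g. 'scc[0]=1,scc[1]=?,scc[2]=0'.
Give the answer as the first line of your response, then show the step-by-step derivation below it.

scc[0]=0,scc[1]=2,scc[2]=3,scc[3]=2,scc[4]=1,scc[5]=2

step 1: low=(low[0]=0,low[1]=?,low[2]=?,low[3]=?,low[4]=?,low[5]=?); scc=(scc[0]=0,scc[1]=?,scc[2]=?,scc[3]=?,scc[4]=?,scc[5]=?)
step 2: low=(low[0]=0,low[1]=1,low[2]=?,low[3]=1,low[4]=?,low[5]=1); scc=(scc[0]=0,scc[1]=?,scc[2]=?,scc[3]=?,scc[4]=?,scc[5]=?)
step 3: low=(low[0]=0,low[1]=1,low[2]=?,low[3]=1,low[4]=4,low[5]=1); scc=(scc[0]=0,scc[1]=?,scc[2]=?,scc[3]=?,scc[4]=1,scc[5]=?)
step 4: low=(low[0]=0,low[1]=1,low[2]=?,low[3]=1,low[4]=4,low[5]=1); scc=(scc[0]=0,scc[1]=?,scc[2]=?,scc[3]=?,scc[4]=1,scc[5]=?)
step 5: low=(low[0]=0,low[1]=1,low[2]=?,low[3]=1,low[4]=4,low[5]=1); scc=(scc[0]=0,scc[1]=2,scc[2]=?,scc[3]=2,scc[4]=1,scc[5]=2)
step 6: low=(low[0]=0,low[1]=1,low[2]=5,low[3]=1,low[4]=4,low[5]=1); scc=(scc[0]=0,scc[1]=2,scc[2]=3,scc[3]=2,scc[4]=1,scc[5]=2)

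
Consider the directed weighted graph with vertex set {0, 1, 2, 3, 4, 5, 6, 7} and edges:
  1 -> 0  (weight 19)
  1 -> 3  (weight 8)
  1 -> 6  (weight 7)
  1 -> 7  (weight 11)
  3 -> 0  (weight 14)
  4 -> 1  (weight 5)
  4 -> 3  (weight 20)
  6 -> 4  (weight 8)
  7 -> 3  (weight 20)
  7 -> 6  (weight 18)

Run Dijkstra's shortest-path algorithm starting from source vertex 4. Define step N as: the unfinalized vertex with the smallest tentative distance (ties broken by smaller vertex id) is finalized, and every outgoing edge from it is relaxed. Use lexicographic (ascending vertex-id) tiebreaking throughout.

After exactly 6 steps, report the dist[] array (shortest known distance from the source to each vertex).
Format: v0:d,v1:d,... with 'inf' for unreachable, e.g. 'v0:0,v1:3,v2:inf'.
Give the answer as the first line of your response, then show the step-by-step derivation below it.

v0:24,v1:5,v2:inf,v3:13,v4:0,v5:inf,v6:12,v7:16

step 1: dist = v0:inf,v1:5,v2:inf,v3:20,v4:0,v5:inf,v6:inf,v7:inf
step 2: dist = v0:24,v1:5,v2:inf,v3:13,v4:0,v5:inf,v6:12,v7:16
step 3: dist = v0:24,v1:5,v2:inf,v3:13,v4:0,v5:inf,v6:12,v7:16
step 4: dist = v0:24,v1:5,v2:inf,v3:13,v4:0,v5:inf,v6:12,v7:16
step 5: dist = v0:24,v1:5,v2:inf,v3:13,v4:0,v5:inf,v6:12,v7:16
step 6: dist = v0:24,v1:5,v2:inf,v3:13,v4:0,v5:inf,v6:12,v7:16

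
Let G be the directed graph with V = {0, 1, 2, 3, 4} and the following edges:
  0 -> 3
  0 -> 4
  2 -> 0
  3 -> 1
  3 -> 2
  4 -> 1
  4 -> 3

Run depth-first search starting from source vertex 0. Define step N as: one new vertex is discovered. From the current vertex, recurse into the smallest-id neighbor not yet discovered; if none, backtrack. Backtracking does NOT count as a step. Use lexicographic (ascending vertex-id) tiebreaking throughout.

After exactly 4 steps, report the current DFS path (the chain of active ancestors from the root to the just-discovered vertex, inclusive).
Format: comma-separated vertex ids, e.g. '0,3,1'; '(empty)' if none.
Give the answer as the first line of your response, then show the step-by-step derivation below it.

0,3,2

step 1: discover 0; path=0; order=0
step 2: discover 3; path=0>3; order=0,3
step 3: discover 1; path=0>3>1; order=0,3,1
step 4: discover 2; path=0>3>2; order=0,3,1,2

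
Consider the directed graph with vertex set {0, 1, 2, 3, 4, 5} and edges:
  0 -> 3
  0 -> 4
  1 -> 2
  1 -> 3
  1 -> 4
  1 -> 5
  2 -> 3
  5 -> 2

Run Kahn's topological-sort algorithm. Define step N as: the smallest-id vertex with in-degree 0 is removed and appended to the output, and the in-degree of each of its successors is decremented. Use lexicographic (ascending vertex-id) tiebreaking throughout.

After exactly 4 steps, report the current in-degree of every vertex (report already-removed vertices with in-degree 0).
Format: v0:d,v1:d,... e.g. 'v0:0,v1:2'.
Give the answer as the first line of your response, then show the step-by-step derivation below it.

v0:0,v1:0,v2:0,v3:1,v4:0,v5:0

step 1: output 0; order=[0]; indeg=(0,0,2,2,1,1)
step 2: output 1; order=[0,1]; indeg=(0,0,1,1,0,0)
step 3: output 4; order=[0,1,4]; indeg=(0,0,1,1,0,0)
step 4: output 5; order=[0,1,4,5]; indeg=(0,0,0,1,0,0)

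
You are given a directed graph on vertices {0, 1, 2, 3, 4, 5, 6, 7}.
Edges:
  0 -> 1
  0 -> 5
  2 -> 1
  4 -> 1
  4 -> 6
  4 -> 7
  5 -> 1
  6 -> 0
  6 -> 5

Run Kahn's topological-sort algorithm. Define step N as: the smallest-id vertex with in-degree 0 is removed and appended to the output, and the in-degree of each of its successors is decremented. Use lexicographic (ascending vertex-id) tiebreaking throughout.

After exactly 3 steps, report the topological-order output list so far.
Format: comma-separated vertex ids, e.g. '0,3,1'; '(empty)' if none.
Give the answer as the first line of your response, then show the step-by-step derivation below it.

2,3,4

step 1: output 2; order=[2]; indeg=(1,3,0,0,0,2,1,1)
step 2: output 3; order=[2,3]; indeg=(1,3,0,0,0,2,1,1)
step 3: output 4; order=[2,3,4]; indeg=(1,2,0,0,0,2,0,0)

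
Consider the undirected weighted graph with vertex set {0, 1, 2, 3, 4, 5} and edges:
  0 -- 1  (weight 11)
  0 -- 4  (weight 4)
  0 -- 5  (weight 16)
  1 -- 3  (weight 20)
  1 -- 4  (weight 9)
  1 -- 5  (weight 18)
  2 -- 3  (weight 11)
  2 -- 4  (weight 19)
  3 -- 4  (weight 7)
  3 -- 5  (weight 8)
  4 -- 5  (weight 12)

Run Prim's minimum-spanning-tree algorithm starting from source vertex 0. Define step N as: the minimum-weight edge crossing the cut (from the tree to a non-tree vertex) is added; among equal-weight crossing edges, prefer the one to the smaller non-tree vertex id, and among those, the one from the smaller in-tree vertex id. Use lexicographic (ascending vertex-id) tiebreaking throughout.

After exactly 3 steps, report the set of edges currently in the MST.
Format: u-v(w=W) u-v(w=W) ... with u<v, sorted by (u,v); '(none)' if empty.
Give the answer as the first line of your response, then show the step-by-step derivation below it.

0-4(w=4) 3-4(w=7) 3-5(w=8)

step 1: add edge 0-4 (w=4); MST = {0-4(w=4)}
step 2: add edge 3-4 (w=7); MST = {0-4(w=4) 3-4(w=7)}
step 3: add edge 3-5 (w=8); MST = {0-4(w=4) 3-4(w=7) 3-5(w=8)}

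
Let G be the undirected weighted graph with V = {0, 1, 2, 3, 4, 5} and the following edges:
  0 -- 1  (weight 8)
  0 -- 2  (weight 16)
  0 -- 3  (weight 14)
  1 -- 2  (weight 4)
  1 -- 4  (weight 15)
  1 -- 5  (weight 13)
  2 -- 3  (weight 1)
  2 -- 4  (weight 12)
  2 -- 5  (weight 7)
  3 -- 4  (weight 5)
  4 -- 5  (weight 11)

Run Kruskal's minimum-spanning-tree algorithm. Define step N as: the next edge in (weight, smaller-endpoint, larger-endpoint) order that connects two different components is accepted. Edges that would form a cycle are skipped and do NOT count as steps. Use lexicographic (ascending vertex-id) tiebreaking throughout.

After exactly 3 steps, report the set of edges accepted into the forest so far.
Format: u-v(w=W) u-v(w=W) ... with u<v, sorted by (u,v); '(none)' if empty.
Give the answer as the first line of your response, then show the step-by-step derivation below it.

1-2(w=4) 2-3(w=1) 3-4(w=5)

step 1: add edge 2-3 (w=1); MST = {2-3(w=1)}
step 2: add edge 1-2 (w=4); MST = {1-2(w=4) 2-3(w=1)}
step 3: add edge 3-4 (w=5); MST = {1-2(w=4) 2-3(w=1) 3-4(w=5)}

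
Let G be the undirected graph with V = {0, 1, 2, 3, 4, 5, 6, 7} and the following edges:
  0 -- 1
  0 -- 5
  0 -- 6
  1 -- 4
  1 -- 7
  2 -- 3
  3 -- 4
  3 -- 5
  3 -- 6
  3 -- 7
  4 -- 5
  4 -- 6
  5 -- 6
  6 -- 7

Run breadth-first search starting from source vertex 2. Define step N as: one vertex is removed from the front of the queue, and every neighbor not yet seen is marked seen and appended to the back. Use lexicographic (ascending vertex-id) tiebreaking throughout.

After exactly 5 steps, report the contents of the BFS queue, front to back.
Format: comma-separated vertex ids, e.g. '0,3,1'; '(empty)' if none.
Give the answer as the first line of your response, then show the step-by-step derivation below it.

7,1,0

step 1: dequeue 2; queue=[3]; order=2
step 2: dequeue 3; queue=[4,5,6,7]; order=2,3
step 3: dequeue 4; queue=[5,6,7,1]; order=2,3,4
step 4: dequeue 5; queue=[6,7,1,0]; order=2,3,4,5
step 5: dequeue 6; queue=[7,1,0]; order=2,3,4,5,6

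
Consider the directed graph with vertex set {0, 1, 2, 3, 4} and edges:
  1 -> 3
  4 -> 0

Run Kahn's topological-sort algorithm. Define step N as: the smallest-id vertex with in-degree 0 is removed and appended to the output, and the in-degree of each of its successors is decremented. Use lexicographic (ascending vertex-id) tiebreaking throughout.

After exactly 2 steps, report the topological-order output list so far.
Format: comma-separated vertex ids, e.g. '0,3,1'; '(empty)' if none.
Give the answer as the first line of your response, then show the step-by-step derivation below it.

1,2

step 1: output 1; order=[1]; indeg=(1,0,0,0,0)
step 2: output 2; order=[1,2]; indeg=(1,0,0,0,0)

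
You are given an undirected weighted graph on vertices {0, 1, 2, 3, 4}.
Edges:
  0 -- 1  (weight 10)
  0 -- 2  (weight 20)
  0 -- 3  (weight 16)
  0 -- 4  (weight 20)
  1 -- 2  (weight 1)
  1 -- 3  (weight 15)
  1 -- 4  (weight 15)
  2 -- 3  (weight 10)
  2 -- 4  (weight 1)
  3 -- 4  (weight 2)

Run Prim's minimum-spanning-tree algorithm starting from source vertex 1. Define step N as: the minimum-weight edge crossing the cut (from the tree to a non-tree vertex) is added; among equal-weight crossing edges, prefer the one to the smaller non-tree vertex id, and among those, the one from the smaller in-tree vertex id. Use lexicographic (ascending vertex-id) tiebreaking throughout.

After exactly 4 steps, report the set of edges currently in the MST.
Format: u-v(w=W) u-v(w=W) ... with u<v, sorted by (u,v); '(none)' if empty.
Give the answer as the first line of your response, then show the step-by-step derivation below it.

0-1(w=10) 1-2(w=1) 2-4(w=1) 3-4(w=2)

step 1: add edge 1-2 (w=1); MST = {1-2(w=1)}
step 2: add edge 2-4 (w=1); MST = {1-2(w=1) 2-4(w=1)}
step 3: add edge 3-4 (w=2); MST = {1-2(w=1) 2-4(w=1) 3-4(w=2)}
step 4: add edge 0-1 (w=10); MST = {0-1(w=10) 1-2(w=1) 2-4(w=1) 3-4(w=2)}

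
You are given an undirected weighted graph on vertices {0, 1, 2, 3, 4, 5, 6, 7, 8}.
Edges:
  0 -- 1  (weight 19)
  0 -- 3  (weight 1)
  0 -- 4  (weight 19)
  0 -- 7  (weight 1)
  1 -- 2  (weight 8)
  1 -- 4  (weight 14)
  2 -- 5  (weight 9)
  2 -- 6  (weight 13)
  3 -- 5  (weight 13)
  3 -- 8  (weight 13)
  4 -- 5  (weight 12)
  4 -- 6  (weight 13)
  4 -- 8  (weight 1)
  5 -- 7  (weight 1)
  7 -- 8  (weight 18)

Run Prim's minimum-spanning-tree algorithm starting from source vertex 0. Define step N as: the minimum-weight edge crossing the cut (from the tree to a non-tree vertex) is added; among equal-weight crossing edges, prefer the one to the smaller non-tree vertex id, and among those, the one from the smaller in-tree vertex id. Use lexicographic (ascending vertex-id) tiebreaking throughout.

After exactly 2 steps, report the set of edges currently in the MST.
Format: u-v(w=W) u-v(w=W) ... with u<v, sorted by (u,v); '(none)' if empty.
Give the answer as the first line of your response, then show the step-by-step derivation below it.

0-3(w=1) 0-7(w=1)

step 1: add edge 0-3 (w=1); MST = {0-3(w=1)}
step 2: add edge 0-7 (w=1); MST = {0-3(w=1) 0-7(w=1)}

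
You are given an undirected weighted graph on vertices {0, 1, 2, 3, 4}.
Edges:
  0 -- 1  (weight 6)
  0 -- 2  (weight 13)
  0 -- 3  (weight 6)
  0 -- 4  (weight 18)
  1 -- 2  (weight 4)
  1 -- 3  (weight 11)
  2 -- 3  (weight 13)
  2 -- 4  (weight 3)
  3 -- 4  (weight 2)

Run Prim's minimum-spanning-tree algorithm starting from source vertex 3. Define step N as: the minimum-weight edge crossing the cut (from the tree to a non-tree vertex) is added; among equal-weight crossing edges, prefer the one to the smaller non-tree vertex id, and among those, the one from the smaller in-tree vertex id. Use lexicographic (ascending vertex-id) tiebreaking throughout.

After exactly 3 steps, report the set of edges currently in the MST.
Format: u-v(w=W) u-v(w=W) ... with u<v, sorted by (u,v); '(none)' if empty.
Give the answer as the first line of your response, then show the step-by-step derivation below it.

1-2(w=4) 2-4(w=3) 3-4(w=2)

step 1: add edge 3-4 (w=2); MST = {3-4(w=2)}
step 2: add edge 2-4 (w=3); MST = {2-4(w=3) 3-4(w=2)}
step 3: add edge 1-2 (w=4); MST = {1-2(w=4) 2-4(w=3) 3-4(w=2)}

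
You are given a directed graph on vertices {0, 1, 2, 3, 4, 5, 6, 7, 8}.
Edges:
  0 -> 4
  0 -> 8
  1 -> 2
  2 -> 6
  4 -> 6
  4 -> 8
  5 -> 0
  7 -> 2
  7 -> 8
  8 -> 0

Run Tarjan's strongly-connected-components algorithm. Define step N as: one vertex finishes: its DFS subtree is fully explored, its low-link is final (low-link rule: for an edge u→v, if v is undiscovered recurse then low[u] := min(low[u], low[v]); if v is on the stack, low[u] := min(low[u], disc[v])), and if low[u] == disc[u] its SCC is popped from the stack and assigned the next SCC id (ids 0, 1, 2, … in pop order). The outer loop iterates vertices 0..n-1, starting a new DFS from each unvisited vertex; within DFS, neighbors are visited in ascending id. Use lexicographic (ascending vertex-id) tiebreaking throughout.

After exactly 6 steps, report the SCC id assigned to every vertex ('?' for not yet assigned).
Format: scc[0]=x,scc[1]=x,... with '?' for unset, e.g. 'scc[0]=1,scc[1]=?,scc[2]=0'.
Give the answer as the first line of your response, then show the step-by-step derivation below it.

scc[0]=1,scc[1]=3,scc[2]=2,scc[3]=?,scc[4]=1,scc[5]=?,scc[6]=0,scc[7]=?,scc[8]=1

step 1: low=(low[0]=0,low[1]=?,low[2]=?,low[3]=?,low[4]=1,low[5]=?,low[6]=2,low[7]=?,low[8]=?); scc=(scc[0]=?,scc[1]=?,scc[2]=?,scc[3]=?,scc[4]=?,scc[5]=?,scc[6]=0,scc[7]=?,scc[8]=?)
step 2: low=(low[0]=0,low[1]=?,low[2]=?,low[3]=?,low[4]=1,low[5]=?,low[6]=2,low[7]=?,low[8]=0); scc=(scc[0]=?,scc[1]=?,scc[2]=?,scc[3]=?,scc[4]=?,scc[5]=?,scc[6]=0,scc[7]=?,scc[8]=?)
step 3: low=(low[0]=0,low[1]=?,low[2]=?,low[3]=?,low[4]=0,low[5]=?,low[6]=2,low[7]=?,low[8]=0); scc=(scc[0]=?,scc[1]=?,scc[2]=?,scc[3]=?,scc[4]=?,scc[5]=?,scc[6]=0,scc[7]=?,scc[8]=?)
step 4: low=(low[0]=0,low[1]=?,low[2]=?,low[3]=?,low[4]=0,low[5]=?,low[6]=2,low[7]=?,low[8]=0); scc=(scc[0]=1,scc[1]=?,scc[2]=?,scc[3]=?,scc[4]=1,scc[5]=?,scc[6]=0,scc[7]=?,scc[8]=1)
step 5: low=(low[0]=0,low[1]=4,low[2]=5,low[3]=?,low[4]=0,low[5]=?,low[6]=2,low[7]=?,low[8]=0); scc=(scc[0]=1,scc[1]=?,scc[2]=2,scc[3]=?,scc[4]=1,scc[5]=?,scc[6]=0,scc[7]=?,scc[8]=1)
step 6: low=(low[0]=0,low[1]=4,low[2]=5,low[3]=?,low[4]=0,low[5]=?,low[6]=2,low[7]=?,low[8]=0); scc=(scc[0]=1,scc[1]=3,scc[2]=2,scc[3]=?,scc[4]=1,scc[5]=?,scc[6]=0,scc[7]=?,scc[8]=1)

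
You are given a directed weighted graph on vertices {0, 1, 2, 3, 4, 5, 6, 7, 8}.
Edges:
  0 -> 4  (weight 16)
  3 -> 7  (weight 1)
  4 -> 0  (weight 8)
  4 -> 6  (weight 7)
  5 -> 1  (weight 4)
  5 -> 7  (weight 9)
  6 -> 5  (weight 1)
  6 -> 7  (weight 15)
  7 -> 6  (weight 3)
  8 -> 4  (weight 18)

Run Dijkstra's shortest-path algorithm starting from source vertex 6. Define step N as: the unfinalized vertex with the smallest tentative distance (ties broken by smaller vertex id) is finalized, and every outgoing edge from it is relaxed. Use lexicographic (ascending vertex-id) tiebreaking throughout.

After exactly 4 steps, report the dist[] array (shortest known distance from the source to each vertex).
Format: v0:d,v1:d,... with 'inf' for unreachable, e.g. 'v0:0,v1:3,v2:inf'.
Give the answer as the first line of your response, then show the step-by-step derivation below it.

v0:inf,v1:5,v2:inf,v3:inf,v4:inf,v5:1,v6:0,v7:10,v8:inf

step 1: dist = v0:inf,v1:inf,v2:inf,v3:inf,v4:inf,v5:1,v6:0,v7:15,v8:inf
step 2: dist = v0:inf,v1:5,v2:inf,v3:inf,v4:inf,v5:1,v6:0,v7:10,v8:inf
step 3: dist = v0:inf,v1:5,v2:inf,v3:inf,v4:inf,v5:1,v6:0,v7:10,v8:inf
step 4: dist = v0:inf,v1:5,v2:inf,v3:inf,v4:inf,v5:1,v6:0,v7:10,v8:inf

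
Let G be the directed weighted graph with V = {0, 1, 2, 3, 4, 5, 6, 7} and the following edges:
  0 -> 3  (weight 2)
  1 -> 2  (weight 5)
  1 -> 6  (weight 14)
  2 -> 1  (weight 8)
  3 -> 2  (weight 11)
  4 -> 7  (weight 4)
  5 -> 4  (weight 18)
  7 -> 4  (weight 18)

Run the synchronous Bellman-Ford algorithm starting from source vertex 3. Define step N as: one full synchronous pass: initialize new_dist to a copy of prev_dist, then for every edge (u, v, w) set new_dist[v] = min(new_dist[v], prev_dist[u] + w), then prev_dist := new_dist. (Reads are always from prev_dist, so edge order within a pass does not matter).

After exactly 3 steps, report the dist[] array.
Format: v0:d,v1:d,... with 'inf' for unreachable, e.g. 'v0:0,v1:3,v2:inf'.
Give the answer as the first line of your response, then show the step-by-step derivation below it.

v0:inf,v1:19,v2:11,v3:0,v4:inf,v5:inf,v6:33,v7:inf

step 1: dist = v0:inf,v1:inf,v2:11,v3:0,v4:inf,v5:inf,v6:inf,v7:inf
step 2: dist = v0:inf,v1:19,v2:11,v3:0,v4:inf,v5:inf,v6:inf,v7:inf
step 3: dist = v0:inf,v1:19,v2:11,v3:0,v4:inf,v5:inf,v6:33,v7:inf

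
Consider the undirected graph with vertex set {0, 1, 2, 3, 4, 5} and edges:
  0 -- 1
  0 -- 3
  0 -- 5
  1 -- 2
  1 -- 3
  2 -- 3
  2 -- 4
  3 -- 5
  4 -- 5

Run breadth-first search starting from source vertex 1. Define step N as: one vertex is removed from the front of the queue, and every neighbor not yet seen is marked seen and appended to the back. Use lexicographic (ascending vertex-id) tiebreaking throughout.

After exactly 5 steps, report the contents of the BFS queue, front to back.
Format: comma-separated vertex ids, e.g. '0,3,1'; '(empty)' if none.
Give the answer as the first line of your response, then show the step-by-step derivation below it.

4

step 1: dequeue 1; queue=[0,2,3]; order=1
step 2: dequeue 0; queue=[2,3,5]; order=1,0
step 3: dequeue 2; queue=[3,5,4]; order=1,0,2
step 4: dequeue 3; queue=[5,4]; order=1,0,2,3
step 5: dequeue 5; queue=[4]; order=1,0,2,3,5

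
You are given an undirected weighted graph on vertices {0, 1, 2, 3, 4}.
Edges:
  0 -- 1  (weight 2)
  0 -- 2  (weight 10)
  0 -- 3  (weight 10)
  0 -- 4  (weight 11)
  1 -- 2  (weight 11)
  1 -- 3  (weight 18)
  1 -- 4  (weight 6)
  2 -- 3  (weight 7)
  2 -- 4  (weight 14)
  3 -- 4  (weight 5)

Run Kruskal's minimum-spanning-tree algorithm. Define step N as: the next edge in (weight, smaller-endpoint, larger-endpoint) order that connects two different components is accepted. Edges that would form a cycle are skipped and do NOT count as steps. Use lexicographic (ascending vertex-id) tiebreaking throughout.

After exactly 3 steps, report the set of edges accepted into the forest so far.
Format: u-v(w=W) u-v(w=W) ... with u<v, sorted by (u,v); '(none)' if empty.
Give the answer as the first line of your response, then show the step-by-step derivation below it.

0-1(w=2) 1-4(w=6) 3-4(w=5)

step 1: add edge 0-1 (w=2); MST = {0-1(w=2)}
step 2: add edge 3-4 (w=5); MST = {0-1(w=2) 3-4(w=5)}
step 3: add edge 1-4 (w=6); MST = {0-1(w=2) 1-4(w=6) 3-4(w=5)}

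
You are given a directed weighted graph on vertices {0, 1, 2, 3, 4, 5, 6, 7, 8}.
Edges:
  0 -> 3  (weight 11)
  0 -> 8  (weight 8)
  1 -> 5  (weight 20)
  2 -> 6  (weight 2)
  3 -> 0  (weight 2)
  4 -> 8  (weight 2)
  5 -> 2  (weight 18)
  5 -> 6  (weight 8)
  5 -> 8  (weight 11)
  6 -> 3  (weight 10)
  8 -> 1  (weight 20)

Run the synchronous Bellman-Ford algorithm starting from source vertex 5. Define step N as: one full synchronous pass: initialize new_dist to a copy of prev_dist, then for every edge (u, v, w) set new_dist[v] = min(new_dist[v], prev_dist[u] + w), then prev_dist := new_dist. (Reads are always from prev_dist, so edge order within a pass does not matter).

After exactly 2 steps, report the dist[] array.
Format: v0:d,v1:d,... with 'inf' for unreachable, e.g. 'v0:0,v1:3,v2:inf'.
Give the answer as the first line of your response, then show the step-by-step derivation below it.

v0:inf,v1:31,v2:18,v3:18,v4:inf,v5:0,v6:8,v7:inf,v8:11

step 1: dist = v0:inf,v1:inf,v2:18,v3:inf,v4:inf,v5:0,v6:8,v7:inf,v8:11
step 2: dist = v0:inf,v1:31,v2:18,v3:18,v4:inf,v5:0,v6:8,v7:inf,v8:11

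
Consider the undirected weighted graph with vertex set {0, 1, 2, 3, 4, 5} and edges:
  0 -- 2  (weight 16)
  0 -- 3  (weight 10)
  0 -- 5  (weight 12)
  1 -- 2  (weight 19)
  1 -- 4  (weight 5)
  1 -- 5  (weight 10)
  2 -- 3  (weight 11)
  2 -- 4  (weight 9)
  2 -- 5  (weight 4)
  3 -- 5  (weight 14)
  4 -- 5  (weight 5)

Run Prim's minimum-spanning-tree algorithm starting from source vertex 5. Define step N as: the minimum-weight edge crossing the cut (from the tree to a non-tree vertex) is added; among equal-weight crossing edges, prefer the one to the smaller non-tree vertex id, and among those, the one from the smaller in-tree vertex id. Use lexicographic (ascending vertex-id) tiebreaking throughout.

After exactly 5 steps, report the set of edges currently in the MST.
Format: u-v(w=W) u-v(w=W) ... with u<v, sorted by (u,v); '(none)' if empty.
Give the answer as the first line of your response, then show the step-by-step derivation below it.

0-3(w=10) 1-4(w=5) 2-3(w=11) 2-5(w=4) 4-5(w=5)

step 1: add edge 2-5 (w=4); MST = {2-5(w=4)}
step 2: add edge 4-5 (w=5); MST = {2-5(w=4) 4-5(w=5)}
step 3: add edge 1-4 (w=5); MST = {1-4(w=5) 2-5(w=4) 4-5(w=5)}
step 4: add edge 2-3 (w=11); MST = {1-4(w=5) 2-3(w=11) 2-5(w=4) 4-5(w=5)}
step 5: add edge 0-3 (w=10); MST = {0-3(w=10) 1-4(w=5) 2-3(w=11) 2-5(w=4) 4-5(w=5)}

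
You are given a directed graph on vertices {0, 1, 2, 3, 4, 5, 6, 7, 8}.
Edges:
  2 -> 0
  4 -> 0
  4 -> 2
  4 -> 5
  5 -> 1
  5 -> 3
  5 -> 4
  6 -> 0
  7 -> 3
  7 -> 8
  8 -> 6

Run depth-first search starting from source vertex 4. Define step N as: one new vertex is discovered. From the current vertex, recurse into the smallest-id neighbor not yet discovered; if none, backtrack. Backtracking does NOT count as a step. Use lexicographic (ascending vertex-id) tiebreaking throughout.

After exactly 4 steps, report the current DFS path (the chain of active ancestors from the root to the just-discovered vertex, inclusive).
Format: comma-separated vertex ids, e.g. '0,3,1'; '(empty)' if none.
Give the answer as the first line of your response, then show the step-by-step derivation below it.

4,5

step 1: discover 4; path=4; order=4
step 2: discover 0; path=4>0; order=4,0
step 3: discover 2; path=4>2; order=4,0,2
step 4: discover 5; path=4>5; order=4,0,2,5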